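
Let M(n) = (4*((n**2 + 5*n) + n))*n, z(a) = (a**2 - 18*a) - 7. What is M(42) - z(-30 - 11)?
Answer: 336276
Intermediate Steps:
z(a) = -7 + a**2 - 18*a
M(n) = n*(4*n**2 + 24*n) (M(n) = (4*(n**2 + 6*n))*n = (4*n**2 + 24*n)*n = n*(4*n**2 + 24*n))
M(42) - z(-30 - 11) = 4*42**2*(6 + 42) - (-7 + (-30 - 11)**2 - 18*(-30 - 11)) = 4*1764*48 - (-7 + (-41)**2 - 18*(-41)) = 338688 - (-7 + 1681 + 738) = 338688 - 1*2412 = 338688 - 2412 = 336276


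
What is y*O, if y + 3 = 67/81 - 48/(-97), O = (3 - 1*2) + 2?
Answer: -13184/2619 ≈ -5.0340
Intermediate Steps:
O = 3 (O = (3 - 2) + 2 = 1 + 2 = 3)
y = -13184/7857 (y = -3 + (67/81 - 48/(-97)) = -3 + (67*(1/81) - 48*(-1/97)) = -3 + (67/81 + 48/97) = -3 + 10387/7857 = -13184/7857 ≈ -1.6780)
y*O = -13184/7857*3 = -13184/2619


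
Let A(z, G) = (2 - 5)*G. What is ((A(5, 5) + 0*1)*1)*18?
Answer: -270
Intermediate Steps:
A(z, G) = -3*G
((A(5, 5) + 0*1)*1)*18 = ((-3*5 + 0*1)*1)*18 = ((-15 + 0)*1)*18 = -15*1*18 = -15*18 = -270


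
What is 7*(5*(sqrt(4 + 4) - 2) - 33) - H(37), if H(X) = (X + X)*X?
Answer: -3039 + 70*sqrt(2) ≈ -2940.0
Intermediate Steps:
H(X) = 2*X**2 (H(X) = (2*X)*X = 2*X**2)
7*(5*(sqrt(4 + 4) - 2) - 33) - H(37) = 7*(5*(sqrt(4 + 4) - 2) - 33) - 2*37**2 = 7*(5*(sqrt(8) - 2) - 33) - 2*1369 = 7*(5*(2*sqrt(2) - 2) - 33) - 1*2738 = 7*(5*(-2 + 2*sqrt(2)) - 33) - 2738 = 7*((-10 + 10*sqrt(2)) - 33) - 2738 = 7*(-43 + 10*sqrt(2)) - 2738 = (-301 + 70*sqrt(2)) - 2738 = -3039 + 70*sqrt(2)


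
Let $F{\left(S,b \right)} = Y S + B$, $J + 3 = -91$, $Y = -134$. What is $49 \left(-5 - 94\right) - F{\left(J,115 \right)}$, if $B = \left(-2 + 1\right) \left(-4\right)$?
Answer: $-17451$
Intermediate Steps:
$J = -94$ ($J = -3 - 91 = -94$)
$B = 4$ ($B = \left(-1\right) \left(-4\right) = 4$)
$F{\left(S,b \right)} = 4 - 134 S$ ($F{\left(S,b \right)} = - 134 S + 4 = 4 - 134 S$)
$49 \left(-5 - 94\right) - F{\left(J,115 \right)} = 49 \left(-5 - 94\right) - \left(4 - -12596\right) = 49 \left(-99\right) - \left(4 + 12596\right) = -4851 - 12600 = -17451$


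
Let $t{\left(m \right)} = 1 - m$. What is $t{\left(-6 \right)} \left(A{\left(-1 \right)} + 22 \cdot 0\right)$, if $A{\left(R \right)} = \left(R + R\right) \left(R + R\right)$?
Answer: $28$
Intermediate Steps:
$A{\left(R \right)} = 4 R^{2}$ ($A{\left(R \right)} = 2 R 2 R = 4 R^{2}$)
$t{\left(-6 \right)} \left(A{\left(-1 \right)} + 22 \cdot 0\right) = \left(1 - -6\right) \left(4 \left(-1\right)^{2} + 22 \cdot 0\right) = \left(1 + 6\right) \left(4 \cdot 1 + 0\right) = 7 \left(4 + 0\right) = 7 \cdot 4 = 28$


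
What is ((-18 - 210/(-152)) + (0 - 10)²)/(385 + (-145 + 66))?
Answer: 6337/23256 ≈ 0.27249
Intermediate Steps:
((-18 - 210/(-152)) + (0 - 10)²)/(385 + (-145 + 66)) = ((-18 - 210*(-1)/152) + (-10)²)/(385 - 79) = ((-18 - 1*(-105/76)) + 100)/306 = ((-18 + 105/76) + 100)*(1/306) = (-1263/76 + 100)*(1/306) = (6337/76)*(1/306) = 6337/23256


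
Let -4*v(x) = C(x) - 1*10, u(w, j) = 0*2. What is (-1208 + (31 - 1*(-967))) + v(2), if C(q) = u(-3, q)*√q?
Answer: -415/2 ≈ -207.50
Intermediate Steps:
u(w, j) = 0
C(q) = 0 (C(q) = 0*√q = 0)
v(x) = 5/2 (v(x) = -(0 - 1*10)/4 = -(0 - 10)/4 = -¼*(-10) = 5/2)
(-1208 + (31 - 1*(-967))) + v(2) = (-1208 + (31 - 1*(-967))) + 5/2 = (-1208 + (31 + 967)) + 5/2 = (-1208 + 998) + 5/2 = -210 + 5/2 = -415/2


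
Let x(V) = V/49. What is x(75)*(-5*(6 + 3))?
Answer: -3375/49 ≈ -68.878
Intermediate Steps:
x(V) = V/49 (x(V) = V*(1/49) = V/49)
x(75)*(-5*(6 + 3)) = ((1/49)*75)*(-5*(6 + 3)) = 75*(-5*9)/49 = (75/49)*(-45) = -3375/49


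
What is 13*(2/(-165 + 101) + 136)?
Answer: 56563/32 ≈ 1767.6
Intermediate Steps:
13*(2/(-165 + 101) + 136) = 13*(2/(-64) + 136) = 13*(2*(-1/64) + 136) = 13*(-1/32 + 136) = 13*(4351/32) = 56563/32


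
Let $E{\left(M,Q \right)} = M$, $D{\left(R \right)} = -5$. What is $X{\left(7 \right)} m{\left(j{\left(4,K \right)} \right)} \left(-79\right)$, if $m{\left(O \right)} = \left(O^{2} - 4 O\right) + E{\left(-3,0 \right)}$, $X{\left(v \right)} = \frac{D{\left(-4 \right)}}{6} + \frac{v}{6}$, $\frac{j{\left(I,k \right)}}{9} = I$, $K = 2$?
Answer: $-30257$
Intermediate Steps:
$j{\left(I,k \right)} = 9 I$
$X{\left(v \right)} = - \frac{5}{6} + \frac{v}{6}$
$m{\left(O \right)} = -3 + O^{2} - 4 O$ ($m{\left(O \right)} = \left(O^{2} - 4 O\right) - 3 = -3 + O^{2} - 4 O$)
$X{\left(7 \right)} m{\left(j{\left(4,K \right)} \right)} \left(-79\right) = \left(- \frac{5}{6} + \frac{1}{6} \cdot 7\right) \left(-3 + \left(9 \cdot 4\right)^{2} - 4 \cdot 9 \cdot 4\right) \left(-79\right) = \left(- \frac{5}{6} + \frac{7}{6}\right) \left(-3 + 36^{2} - 144\right) \left(-79\right) = \frac{-3 + 1296 - 144}{3} \left(-79\right) = \frac{1}{3} \cdot 1149 \left(-79\right) = 383 \left(-79\right) = -30257$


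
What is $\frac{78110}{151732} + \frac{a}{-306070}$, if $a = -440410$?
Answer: $\frac{4536570891}{2322030662} \approx 1.9537$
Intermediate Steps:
$\frac{78110}{151732} + \frac{a}{-306070} = \frac{78110}{151732} - \frac{440410}{-306070} = 78110 \cdot \frac{1}{151732} - - \frac{44041}{30607} = \frac{39055}{75866} + \frac{44041}{30607} = \frac{4536570891}{2322030662}$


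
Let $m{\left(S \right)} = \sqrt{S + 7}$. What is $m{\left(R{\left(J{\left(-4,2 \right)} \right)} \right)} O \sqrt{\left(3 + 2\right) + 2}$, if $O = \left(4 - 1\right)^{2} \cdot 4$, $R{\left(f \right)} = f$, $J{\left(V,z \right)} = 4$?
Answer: $36 \sqrt{77} \approx 315.9$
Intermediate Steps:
$m{\left(S \right)} = \sqrt{7 + S}$
$O = 36$ ($O = 3^{2} \cdot 4 = 9 \cdot 4 = 36$)
$m{\left(R{\left(J{\left(-4,2 \right)} \right)} \right)} O \sqrt{\left(3 + 2\right) + 2} = \sqrt{7 + 4} \cdot 36 \sqrt{\left(3 + 2\right) + 2} = \sqrt{11} \cdot 36 \sqrt{5 + 2} = \sqrt{11} \cdot 36 \sqrt{7} = 36 \sqrt{77}$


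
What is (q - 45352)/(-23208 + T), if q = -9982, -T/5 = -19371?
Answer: -55334/73647 ≈ -0.75134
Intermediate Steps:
T = 96855 (T = -5*(-19371) = 96855)
(q - 45352)/(-23208 + T) = (-9982 - 45352)/(-23208 + 96855) = -55334/73647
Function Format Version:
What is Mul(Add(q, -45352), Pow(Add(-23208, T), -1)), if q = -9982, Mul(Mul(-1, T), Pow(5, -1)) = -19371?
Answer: Rational(-55334, 73647) ≈ -0.75134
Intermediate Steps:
T = 96855 (T = Mul(-5, -19371) = 96855)
Mul(Add(q, -45352), Pow(Add(-23208, T), -1)) = Mul(Add(-9982, -45352), Pow(Add(-23208, 96855), -1)) = Mul(-55334, Pow(73647, -1)) = Mul(-55334, Rational(1, 73647)) = Rational(-55334, 73647)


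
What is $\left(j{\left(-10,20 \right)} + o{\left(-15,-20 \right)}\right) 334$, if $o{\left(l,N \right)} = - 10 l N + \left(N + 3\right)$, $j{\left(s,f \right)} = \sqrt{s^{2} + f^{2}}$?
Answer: $-1007678 + 3340 \sqrt{5} \approx -1.0002 \cdot 10^{6}$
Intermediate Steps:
$j{\left(s,f \right)} = \sqrt{f^{2} + s^{2}}$
$o{\left(l,N \right)} = 3 + N - 10 N l$ ($o{\left(l,N \right)} = - 10 N l + \left(3 + N\right) = 3 + N - 10 N l$)
$\left(j{\left(-10,20 \right)} + o{\left(-15,-20 \right)}\right) 334 = \left(\sqrt{20^{2} + \left(-10\right)^{2}} - \left(17 + 3000\right)\right) 334 = \left(\sqrt{400 + 100} - 3017\right) 334 = \left(\sqrt{500} - 3017\right) 334 = \left(10 \sqrt{5} - 3017\right) 334 = \left(-3017 + 10 \sqrt{5}\right) 334 = -1007678 + 3340 \sqrt{5}$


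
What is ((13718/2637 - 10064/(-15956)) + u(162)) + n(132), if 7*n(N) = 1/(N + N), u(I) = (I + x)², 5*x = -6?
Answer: 4189526520404083/161992492200 ≈ 25862.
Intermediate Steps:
x = -6/5 (x = (⅕)*(-6) = -6/5 ≈ -1.2000)
u(I) = (-6/5 + I)² (u(I) = (I - 6/5)² = (-6/5 + I)²)
n(N) = 1/(14*N) (n(N) = 1/(7*(N + N)) = 1/(7*((2*N))) = (1/(2*N))/7 = 1/(14*N))
((13718/2637 - 10064/(-15956)) + u(162)) + n(132) = ((13718/2637 - 10064/(-15956)) + (-6 + 5*162)²/25) + (1/14)/132 = ((13718*(1/2637) - 10064*(-1/15956)) + (-6 + 810)²/25) + (1/14)*(1/132) = ((13718/2637 + 2516/3989) + (1/25)*804²) + 1/1848 = (61355794/10518993 + (1/25)*646416) + 1/1848 = (61355794/10518993 + 646416/25) + 1/1848 = 6801179273938/262974825 + 1/1848 = 4189526520404083/161992492200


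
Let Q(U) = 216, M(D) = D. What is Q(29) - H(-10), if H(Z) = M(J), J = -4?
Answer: 220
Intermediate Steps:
H(Z) = -4
Q(29) - H(-10) = 216 - 1*(-4) = 216 + 4 = 220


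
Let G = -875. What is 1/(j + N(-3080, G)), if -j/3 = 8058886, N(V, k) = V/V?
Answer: -1/24176657 ≈ -4.1362e-8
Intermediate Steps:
N(V, k) = 1
j = -24176658 (j = -3*8058886 = -24176658)
1/(j + N(-3080, G)) = 1/(-24176658 + 1) = 1/(-24176657) = -1/24176657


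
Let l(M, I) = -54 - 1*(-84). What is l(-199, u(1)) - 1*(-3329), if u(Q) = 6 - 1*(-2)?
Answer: 3359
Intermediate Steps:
u(Q) = 8 (u(Q) = 6 + 2 = 8)
l(M, I) = 30 (l(M, I) = -54 + 84 = 30)
l(-199, u(1)) - 1*(-3329) = 30 - 1*(-3329) = 30 + 3329 = 3359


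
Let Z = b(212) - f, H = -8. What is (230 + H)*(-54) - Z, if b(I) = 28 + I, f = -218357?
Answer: -230585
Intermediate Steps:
Z = 218597 (Z = (28 + 212) - 1*(-218357) = 240 + 218357 = 218597)
(230 + H)*(-54) - Z = (230 - 8)*(-54) - 1*218597 = 222*(-54) - 218597 = -11988 - 218597 = -230585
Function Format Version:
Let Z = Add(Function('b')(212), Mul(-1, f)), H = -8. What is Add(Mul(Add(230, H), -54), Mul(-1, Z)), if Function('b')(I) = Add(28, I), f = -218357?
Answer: -230585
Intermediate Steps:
Z = 218597 (Z = Add(Add(28, 212), Mul(-1, -218357)) = Add(240, 218357) = 218597)
Add(Mul(Add(230, H), -54), Mul(-1, Z)) = Add(Mul(Add(230, -8), -54), Mul(-1, 218597)) = Add(Mul(222, -54), -218597) = Add(-11988, -218597) = -230585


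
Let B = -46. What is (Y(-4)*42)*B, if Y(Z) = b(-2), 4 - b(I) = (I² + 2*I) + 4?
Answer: 0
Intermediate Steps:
b(I) = -I² - 2*I (b(I) = 4 - ((I² + 2*I) + 4) = 4 - (4 + I² + 2*I) = 4 + (-4 - I² - 2*I) = -I² - 2*I)
Y(Z) = 0 (Y(Z) = -1*(-2)*(2 - 2) = -1*(-2)*0 = 0)
(Y(-4)*42)*B = (0*42)*(-46) = 0*(-46) = 0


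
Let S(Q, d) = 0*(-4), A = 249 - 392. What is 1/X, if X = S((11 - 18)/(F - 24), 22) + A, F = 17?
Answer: -1/143 ≈ -0.0069930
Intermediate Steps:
A = -143
S(Q, d) = 0
X = -143 (X = 0 - 143 = -143)
1/X = 1/(-143) = -1/143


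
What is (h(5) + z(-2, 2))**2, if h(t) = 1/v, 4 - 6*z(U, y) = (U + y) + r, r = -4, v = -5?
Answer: 289/225 ≈ 1.2844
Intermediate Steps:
z(U, y) = 4/3 - U/6 - y/6 (z(U, y) = 2/3 - ((U + y) - 4)/6 = 2/3 - (-4 + U + y)/6 = 2/3 + (2/3 - U/6 - y/6) = 4/3 - U/6 - y/6)
h(t) = -1/5 (h(t) = 1/(-5) = -1/5)
(h(5) + z(-2, 2))**2 = (-1/5 + (4/3 - 1/6*(-2) - 1/6*2))**2 = (-1/5 + (4/3 + 1/3 - 1/3))**2 = (-1/5 + 4/3)**2 = (17/15)**2 = 289/225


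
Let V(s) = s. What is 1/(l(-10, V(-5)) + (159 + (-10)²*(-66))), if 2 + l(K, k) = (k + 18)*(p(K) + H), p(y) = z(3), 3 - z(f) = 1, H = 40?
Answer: -1/5897 ≈ -0.00016958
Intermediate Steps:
z(f) = 2 (z(f) = 3 - 1*1 = 3 - 1 = 2)
p(y) = 2
l(K, k) = 754 + 42*k (l(K, k) = -2 + (k + 18)*(2 + 40) = -2 + (18 + k)*42 = -2 + (756 + 42*k) = 754 + 42*k)
1/(l(-10, V(-5)) + (159 + (-10)²*(-66))) = 1/((754 + 42*(-5)) + (159 + (-10)²*(-66))) = 1/((754 - 210) + (159 + 100*(-66))) = 1/(544 + (159 - 6600)) = 1/(544 - 6441) = 1/(-5897) = -1/5897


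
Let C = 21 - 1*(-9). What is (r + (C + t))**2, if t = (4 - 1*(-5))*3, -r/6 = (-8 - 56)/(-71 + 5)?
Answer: 316969/121 ≈ 2619.6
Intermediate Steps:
C = 30 (C = 21 + 9 = 30)
r = -64/11 (r = -6*(-8 - 56)/(-71 + 5) = -(-384)/(-66) = -(-384)*(-1)/66 = -6*32/33 = -64/11 ≈ -5.8182)
t = 27 (t = (4 + 5)*3 = 9*3 = 27)
(r + (C + t))**2 = (-64/11 + (30 + 27))**2 = (-64/11 + 57)**2 = (563/11)**2 = 316969/121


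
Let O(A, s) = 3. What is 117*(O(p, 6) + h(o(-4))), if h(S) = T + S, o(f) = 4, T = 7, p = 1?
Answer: 1638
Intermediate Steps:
h(S) = 7 + S
117*(O(p, 6) + h(o(-4))) = 117*(3 + (7 + 4)) = 117*(3 + 11) = 117*14 = 1638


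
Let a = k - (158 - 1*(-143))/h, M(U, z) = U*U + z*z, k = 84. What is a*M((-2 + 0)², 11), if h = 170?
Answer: 1915123/170 ≈ 11265.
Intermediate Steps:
M(U, z) = U² + z²
a = 13979/170 (a = 84 - (158 - 1*(-143))/170 = 84 - (158 + 143)/170 = 84 - 301/170 = 13979/170 ≈ 82.229)
a*M((-2 + 0)², 11) = 13979*(((-2 + 0)²)² + 11²)/170 = 13979*(((-2)²)² + 121)/170 = 13979*(4² + 121)/170 = 13979*(16 + 121)/170 = (13979/170)*137 = 1915123/170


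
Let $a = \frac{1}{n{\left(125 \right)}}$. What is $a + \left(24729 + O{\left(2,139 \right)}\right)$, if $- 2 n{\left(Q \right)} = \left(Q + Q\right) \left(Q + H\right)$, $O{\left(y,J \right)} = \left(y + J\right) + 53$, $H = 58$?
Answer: $\frac{570113624}{22875} \approx 24923.0$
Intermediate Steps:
$O{\left(y,J \right)} = 53 + J + y$ ($O{\left(y,J \right)} = \left(J + y\right) + 53 = 53 + J + y$)
$n{\left(Q \right)} = - Q \left(58 + Q\right)$ ($n{\left(Q \right)} = - \frac{\left(Q + Q\right) \left(Q + 58\right)}{2} = - \frac{2 Q \left(58 + Q\right)}{2} = - Q \left(58 + Q\right)$)
$a = - \frac{1}{22875}$ ($a = \frac{1}{\left(-1\right) 125 \left(58 + 125\right)} = \frac{1}{\left(-1\right) 125 \cdot 183} = \frac{1}{-22875} = - \frac{1}{22875} \approx -4.3716 \cdot 10^{-5}$)
$a + \left(24729 + O{\left(2,139 \right)}\right) = - \frac{1}{22875} + \left(24729 + \left(53 + 139 + 2\right)\right) = - \frac{1}{22875} + \left(24729 + 194\right) = - \frac{1}{22875} + 24923 = \frac{570113624}{22875}$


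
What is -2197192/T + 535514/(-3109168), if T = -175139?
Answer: 3368824834905/272268287176 ≈ 12.373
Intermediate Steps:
-2197192/T + 535514/(-3109168) = -2197192/(-175139) + 535514/(-3109168) = -2197192*(-1/175139) + 535514*(-1/3109168) = 2197192/175139 - 267757/1554584 = 3368824834905/272268287176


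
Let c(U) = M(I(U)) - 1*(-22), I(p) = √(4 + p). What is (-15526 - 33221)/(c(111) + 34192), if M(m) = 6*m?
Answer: -833914929/585296828 + 146241*√115/585296828 ≈ -1.4221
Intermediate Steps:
c(U) = 22 + 6*√(4 + U) (c(U) = 6*√(4 + U) - 1*(-22) = 6*√(4 + U) + 22 = 22 + 6*√(4 + U))
(-15526 - 33221)/(c(111) + 34192) = (-15526 - 33221)/((22 + 6*√(4 + 111)) + 34192) = -48747/((22 + 6*√115) + 34192) = -48747/(34214 + 6*√115)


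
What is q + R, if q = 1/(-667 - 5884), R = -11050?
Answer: -72388551/6551 ≈ -11050.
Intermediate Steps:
q = -1/6551 (q = 1/(-6551) = -1/6551 ≈ -0.00015265)
q + R = -1/6551 - 11050 = -72388551/6551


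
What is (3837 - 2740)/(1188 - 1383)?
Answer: -1097/195 ≈ -5.6256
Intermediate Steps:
(3837 - 2740)/(1188 - 1383) = 1097/(-195) = 1097*(-1/195) = -1097/195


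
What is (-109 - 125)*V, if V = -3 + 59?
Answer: -13104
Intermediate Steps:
V = 56
(-109 - 125)*V = (-109 - 125)*56 = -234*56 = -13104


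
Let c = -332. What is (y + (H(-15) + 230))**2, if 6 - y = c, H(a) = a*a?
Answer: 628849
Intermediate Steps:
H(a) = a**2
y = 338 (y = 6 - 1*(-332) = 6 + 332 = 338)
(y + (H(-15) + 230))**2 = (338 + ((-15)**2 + 230))**2 = (338 + (225 + 230))**2 = (338 + 455)**2 = 793**2 = 628849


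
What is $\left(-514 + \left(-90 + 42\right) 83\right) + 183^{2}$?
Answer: $28991$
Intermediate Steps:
$\left(-514 + \left(-90 + 42\right) 83\right) + 183^{2} = \left(-514 - 3984\right) + 33489 = -4498 + 33489 = 28991$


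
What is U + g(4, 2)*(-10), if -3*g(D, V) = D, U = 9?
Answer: 67/3 ≈ 22.333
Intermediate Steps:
g(D, V) = -D/3
U + g(4, 2)*(-10) = 9 - ⅓*4*(-10) = 9 - 4/3*(-10) = 9 + 40/3 = 67/3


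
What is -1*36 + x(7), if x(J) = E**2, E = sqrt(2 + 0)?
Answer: -34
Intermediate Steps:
E = sqrt(2) ≈ 1.4142
x(J) = 2 (x(J) = (sqrt(2))**2 = 2)
-1*36 + x(7) = -1*36 + 2 = -36 + 2 = -34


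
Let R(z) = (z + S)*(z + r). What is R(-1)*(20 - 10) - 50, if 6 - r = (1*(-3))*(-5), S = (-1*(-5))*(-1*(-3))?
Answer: -1450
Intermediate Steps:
S = 15 (S = 5*3 = 15)
r = -9 (r = 6 - 1*(-3)*(-5) = 6 - (-3)*(-5) = 6 - 1*15 = 6 - 15 = -9)
R(z) = (-9 + z)*(15 + z) (R(z) = (z + 15)*(z - 9) = (15 + z)*(-9 + z) = (-9 + z)*(15 + z))
R(-1)*(20 - 10) - 50 = (-135 + (-1)² + 6*(-1))*(20 - 10) - 50 = (-135 + 1 - 6)*10 - 50 = -140*10 - 50 = -1400 - 50 = -1450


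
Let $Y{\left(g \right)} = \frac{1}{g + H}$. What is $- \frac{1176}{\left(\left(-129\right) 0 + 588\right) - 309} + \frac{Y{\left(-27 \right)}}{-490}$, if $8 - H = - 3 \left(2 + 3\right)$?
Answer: $- \frac{768227}{182280} \approx -4.2145$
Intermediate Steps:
$H = 23$ ($H = 8 - - 3 \left(2 + 3\right) = 8 - \left(-3\right) 5 = 8 - -15 = 8 + 15 = 23$)
$Y{\left(g \right)} = \frac{1}{23 + g}$ ($Y{\left(g \right)} = \frac{1}{g + 23} = \frac{1}{23 + g}$)
$- \frac{1176}{\left(\left(-129\right) 0 + 588\right) - 309} + \frac{Y{\left(-27 \right)}}{-490} = - \frac{1176}{\left(\left(-129\right) 0 + 588\right) - 309} + \frac{1}{\left(23 - 27\right) \left(-490\right)} = - \frac{1176}{\left(0 + 588\right) - 309} + \frac{1}{-4} \left(- \frac{1}{490}\right) = - \frac{1176}{588 - 309} - - \frac{1}{1960} = - \frac{1176}{279} + \frac{1}{1960} = \left(-1176\right) \frac{1}{279} + \frac{1}{1960} = - \frac{392}{93} + \frac{1}{1960} = - \frac{768227}{182280}$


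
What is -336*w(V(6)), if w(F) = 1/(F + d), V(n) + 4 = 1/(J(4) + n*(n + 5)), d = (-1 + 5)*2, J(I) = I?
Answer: -23520/281 ≈ -83.701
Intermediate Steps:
d = 8 (d = 4*2 = 8)
V(n) = -4 + 1/(4 + n*(5 + n)) (V(n) = -4 + 1/(4 + n*(n + 5)) = -4 + 1/(4 + n*(5 + n)))
w(F) = 1/(8 + F) (w(F) = 1/(F + 8) = 1/(8 + F))
-336*w(V(6)) = -336/(8 + (-15 - 20*6 - 4*6²)/(4 + 6² + 5*6)) = -336/(8 + (-15 - 120 - 4*36)/(4 + 36 + 30)) = -336/(8 + (-15 - 120 - 144)/70) = -336/(8 + (1/70)*(-279)) = -336/(8 - 279/70) = -336/281/70 = -336*70/281 = -23520/281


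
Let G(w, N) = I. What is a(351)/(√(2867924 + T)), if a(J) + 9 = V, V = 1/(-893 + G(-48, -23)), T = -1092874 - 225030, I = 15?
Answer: -7903*√387505/680458780 ≈ -0.0072298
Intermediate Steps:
G(w, N) = 15
T = -1317904
V = -1/878 (V = 1/(-893 + 15) = 1/(-878) = -1/878 ≈ -0.0011390)
a(J) = -7903/878 (a(J) = -9 - 1/878 = -7903/878)
a(351)/(√(2867924 + T)) = -7903/(878*√(2867924 - 1317904)) = -7903*√387505/775010/878 = -7903*√387505/680458780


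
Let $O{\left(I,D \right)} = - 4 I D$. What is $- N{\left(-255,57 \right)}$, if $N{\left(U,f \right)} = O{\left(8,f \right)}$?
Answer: $1824$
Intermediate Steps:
$O{\left(I,D \right)} = - 4 D I$
$N{\left(U,f \right)} = - 32 f$ ($N{\left(U,f \right)} = \left(-4\right) f 8 = - 32 f$)
$- N{\left(-255,57 \right)} = - \left(-32\right) 57 = \left(-1\right) \left(-1824\right) = 1824$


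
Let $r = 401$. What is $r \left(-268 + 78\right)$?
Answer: $-76190$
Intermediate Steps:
$r \left(-268 + 78\right) = 401 \left(-268 + 78\right) = 401 \left(-190\right) = -76190$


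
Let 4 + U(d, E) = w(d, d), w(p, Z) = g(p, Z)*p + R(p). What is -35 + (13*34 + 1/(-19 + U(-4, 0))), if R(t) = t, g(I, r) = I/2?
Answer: 7732/19 ≈ 406.95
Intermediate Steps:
g(I, r) = I/2 (g(I, r) = I*(½) = I/2)
w(p, Z) = p + p²/2 (w(p, Z) = (p/2)*p + p = p²/2 + p = p + p²/2)
U(d, E) = -4 + d*(2 + d)/2
-35 + (13*34 + 1/(-19 + U(-4, 0))) = -35 + (13*34 + 1/(-19 + (-4 - 4 + (½)*(-4)²))) = -35 + (442 + 1/(-19 + (-4 - 4 + (½)*16))) = -35 + (442 + 1/(-19 + (-4 - 4 + 8))) = -35 + (442 + 1/(-19 + 0)) = -35 + (442 + 1/(-19)) = -35 + (442 - 1/19) = -35 + 8397/19 = 7732/19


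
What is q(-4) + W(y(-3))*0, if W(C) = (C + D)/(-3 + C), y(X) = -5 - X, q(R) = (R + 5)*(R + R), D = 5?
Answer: -8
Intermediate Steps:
q(R) = 2*R*(5 + R) (q(R) = (5 + R)*(2*R) = 2*R*(5 + R))
W(C) = (5 + C)/(-3 + C) (W(C) = (C + 5)/(-3 + C) = (5 + C)/(-3 + C))
q(-4) + W(y(-3))*0 = 2*(-4)*(5 - 4) + ((5 + (-5 - 1*(-3)))/(-3 + (-5 - 1*(-3))))*0 = 2*(-4)*1 + ((5 + (-5 + 3))/(-3 + (-5 + 3)))*0 = -8 + ((5 - 2)/(-3 - 2))*0 = -8 + (3/(-5))*0 = -8 - ⅕*3*0 = -8 - ⅗*0 = -8 + 0 = -8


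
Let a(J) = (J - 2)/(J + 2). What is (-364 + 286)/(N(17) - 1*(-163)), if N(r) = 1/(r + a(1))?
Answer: -3900/8153 ≈ -0.47835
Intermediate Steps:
a(J) = (-2 + J)/(2 + J)
N(r) = 1/(-⅓ + r) (N(r) = 1/(r + (-2 + 1)/(2 + 1)) = 1/(r - 1/3) = 1/(r + (⅓)*(-1)) = 1/(r - ⅓) = 1/(-⅓ + r))
(-364 + 286)/(N(17) - 1*(-163)) = (-364 + 286)/(3/(-1 + 3*17) - 1*(-163)) = -78/(3/(-1 + 51) + 163) = -78/(3/50 + 163) = -78/8153/50 = -78*50/8153 = -3900/8153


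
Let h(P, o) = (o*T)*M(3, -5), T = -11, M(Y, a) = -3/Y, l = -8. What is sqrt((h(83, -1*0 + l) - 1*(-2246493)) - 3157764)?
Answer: I*sqrt(911359) ≈ 954.65*I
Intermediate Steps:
h(P, o) = 11*o (h(P, o) = (o*(-11))*(-3/3) = (-11*o)*(-3*1/3) = -11*o*(-1) = 11*o)
sqrt((h(83, -1*0 + l) - 1*(-2246493)) - 3157764) = sqrt((11*(-1*0 - 8) - 1*(-2246493)) - 3157764) = sqrt((11*(0 - 8) + 2246493) - 3157764) = sqrt((11*(-8) + 2246493) - 3157764) = sqrt((-88 + 2246493) - 3157764) = sqrt(2246405 - 3157764) = sqrt(-911359) = I*sqrt(911359)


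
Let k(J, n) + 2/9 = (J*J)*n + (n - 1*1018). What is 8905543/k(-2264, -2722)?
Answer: -80149887/125569334270 ≈ -0.00063829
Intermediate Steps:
k(J, n) = -9164/9 + n + n*J² (k(J, n) = -2/9 + ((J*J)*n + (n - 1*1018)) = -2/9 + (J²*n + (n - 1018)) = -2/9 + (n*J² + (-1018 + n)) = -2/9 + (-1018 + n + n*J²) = -9164/9 + n + n*J²)
8905543/k(-2264, -2722) = 8905543/(-9164/9 - 2722 - 2722*(-2264)²) = 8905543/(-9164/9 - 2722 - 2722*5125696) = 8905543/(-9164/9 - 2722 - 13952144512) = 8905543/(-125569334270/9) = 8905543*(-9/125569334270) = -80149887/125569334270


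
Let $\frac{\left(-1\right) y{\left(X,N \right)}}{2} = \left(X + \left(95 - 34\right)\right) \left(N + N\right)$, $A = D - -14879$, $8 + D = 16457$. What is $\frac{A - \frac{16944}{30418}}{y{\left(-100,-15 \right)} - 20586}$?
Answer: $- \frac{238229540}{174340767} \approx -1.3665$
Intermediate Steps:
$D = 16449$ ($D = -8 + 16457 = 16449$)
$A = 31328$ ($A = 16449 - -14879 = 16449 + 14879 = 31328$)
$y{\left(X,N \right)} = - 4 N \left(61 + X\right)$ ($y{\left(X,N \right)} = - 2 \left(X + \left(95 - 34\right)\right) \left(N + N\right) = - 2 \left(X + 61\right) 2 N = - 2 \left(61 + X\right) 2 N = - 2 \cdot 2 N \left(61 + X\right) = - 4 N \left(61 + X\right)$)
$\frac{A - \frac{16944}{30418}}{y{\left(-100,-15 \right)} - 20586} = \frac{31328 - \frac{16944}{30418}}{\left(-4\right) \left(-15\right) \left(61 - 100\right) - 20586} = \frac{31328 - \frac{8472}{15209}}{\left(-4\right) \left(-15\right) \left(-39\right) - 20586} = \frac{31328 - \frac{8472}{15209}}{-2340 - 20586} = \frac{476459080}{15209 \left(-22926\right)} = \frac{476459080}{15209} \left(- \frac{1}{22926}\right) = - \frac{238229540}{174340767}$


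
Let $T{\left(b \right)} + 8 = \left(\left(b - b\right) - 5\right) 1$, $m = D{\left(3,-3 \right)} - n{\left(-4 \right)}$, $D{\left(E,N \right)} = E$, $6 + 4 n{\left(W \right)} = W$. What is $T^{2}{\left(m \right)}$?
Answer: $169$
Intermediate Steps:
$n{\left(W \right)} = - \frac{3}{2} + \frac{W}{4}$
$m = \frac{11}{2}$ ($m = 3 - \left(- \frac{3}{2} + \frac{1}{4} \left(-4\right)\right) = 3 - \left(- \frac{3}{2} - 1\right) = 3 - - \frac{5}{2} = 3 + \frac{5}{2} = \frac{11}{2} \approx 5.5$)
$T{\left(b \right)} = -13$ ($T{\left(b \right)} = -8 + \left(\left(b - b\right) - 5\right) 1 = -8 + \left(0 - 5\right) 1 = -8 - 5 = -13$)
$T^{2}{\left(m \right)} = \left(-13\right)^{2} = 169$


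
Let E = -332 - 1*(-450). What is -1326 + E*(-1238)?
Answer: -147410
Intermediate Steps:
E = 118 (E = -332 + 450 = 118)
-1326 + E*(-1238) = -1326 + 118*(-1238) = -1326 - 146084 = -147410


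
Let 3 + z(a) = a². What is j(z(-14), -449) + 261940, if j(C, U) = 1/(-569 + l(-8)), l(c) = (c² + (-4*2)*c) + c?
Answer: 117611059/449 ≈ 2.6194e+5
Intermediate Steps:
z(a) = -3 + a²
l(c) = c² - 7*c (l(c) = (c² - 8*c) + c = c² - 7*c)
j(C, U) = -1/449 (j(C, U) = 1/(-569 - 8*(-7 - 8)) = 1/(-569 - 8*(-15)) = 1/(-569 + 120) = 1/(-449) = -1/449)
j(z(-14), -449) + 261940 = -1/449 + 261940 = 117611059/449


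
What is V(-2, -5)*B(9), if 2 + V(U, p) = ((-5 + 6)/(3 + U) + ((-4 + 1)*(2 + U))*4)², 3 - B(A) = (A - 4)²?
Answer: 22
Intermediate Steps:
B(A) = 3 - (-4 + A)² (B(A) = 3 - (A - 4)² = 3 - (-4 + A)²)
V(U, p) = -2 + (-24 + 1/(3 + U) - 12*U)² (V(U, p) = -2 + ((-5 + 6)/(3 + U) + ((-4 + 1)*(2 + U))*4)² = -2 + (1/(3 + U) - 3*(2 + U)*4)² = -2 + (1/(3 + U) + (-6 - 3*U)*4)² = -2 + (1/(3 + U) + (-24 - 12*U))² = -2 + (-24 + 1/(3 + U) - 12*U)²)
V(-2, -5)*B(9) = (-2 + (71 + 12*(-2)² + 60*(-2))²/(3 - 2)²)*(3 - (-4 + 9)²) = (-2 + (71 + 12*4 - 120)²/1²)*(3 - 1*5²) = (-2 + 1*(71 + 48 - 120)²)*(3 - 1*25) = (-2 + 1*(-1)²)*(3 - 25) = (-2 + 1*1)*(-22) = (-2 + 1)*(-22) = -1*(-22) = 22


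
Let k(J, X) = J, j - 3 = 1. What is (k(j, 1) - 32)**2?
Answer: 784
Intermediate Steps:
j = 4 (j = 3 + 1 = 4)
(k(j, 1) - 32)**2 = (4 - 32)**2 = (-28)**2 = 784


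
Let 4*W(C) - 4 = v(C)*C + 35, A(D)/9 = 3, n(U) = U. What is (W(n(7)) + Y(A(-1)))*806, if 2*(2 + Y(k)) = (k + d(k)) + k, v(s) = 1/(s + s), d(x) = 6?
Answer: 122109/4 ≈ 30527.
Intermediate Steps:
A(D) = 27 (A(D) = 9*3 = 27)
v(s) = 1/(2*s)
W(C) = 79/8 (W(C) = 1 + ((1/(2*C))*C + 35)/4 = 1 + (1/2 + 35)/4 = 1 + (1/4)*(71/2) = 1 + 71/8 = 79/8)
Y(k) = 1 + k (Y(k) = -2 + ((k + 6) + k)/2 = -2 + ((6 + k) + k)/2 = -2 + (6 + 2*k)/2 = -2 + (3 + k) = 1 + k)
(W(n(7)) + Y(A(-1)))*806 = (79/8 + (1 + 27))*806 = (79/8 + 28)*806 = (303/8)*806 = 122109/4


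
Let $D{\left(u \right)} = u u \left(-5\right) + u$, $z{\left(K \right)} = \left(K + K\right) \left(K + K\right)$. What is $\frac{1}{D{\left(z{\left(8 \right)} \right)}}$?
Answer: $- \frac{1}{327424} \approx -3.0541 \cdot 10^{-6}$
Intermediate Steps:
$z{\left(K \right)} = 4 K^{2}$ ($z{\left(K \right)} = 2 K 2 K = 4 K^{2}$)
$D{\left(u \right)} = u - 5 u^{2}$ ($D{\left(u \right)} = u \left(- 5 u\right) + u = - 5 u^{2} + u = u - 5 u^{2}$)
$\frac{1}{D{\left(z{\left(8 \right)} \right)}} = \frac{1}{4 \cdot 8^{2} \left(1 - 5 \cdot 4 \cdot 8^{2}\right)} = \frac{1}{4 \cdot 64 \left(1 - 5 \cdot 4 \cdot 64\right)} = \frac{1}{256 \left(1 - 1280\right)} = \frac{1}{256 \left(-1279\right)} = \frac{1}{-327424} = - \frac{1}{327424}$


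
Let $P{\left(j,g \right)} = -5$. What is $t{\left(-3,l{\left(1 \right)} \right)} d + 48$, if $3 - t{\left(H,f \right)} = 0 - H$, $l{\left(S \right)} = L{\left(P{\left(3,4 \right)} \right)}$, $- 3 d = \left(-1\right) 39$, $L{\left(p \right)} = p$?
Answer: $48$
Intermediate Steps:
$d = 13$ ($d = - \frac{\left(-1\right) 39}{3} = \left(- \frac{1}{3}\right) \left(-39\right) = 13$)
$l{\left(S \right)} = -5$
$t{\left(H,f \right)} = 3 + H$ ($t{\left(H,f \right)} = 3 - \left(0 - H\right) = 3 - - H = 3 + H$)
$t{\left(-3,l{\left(1 \right)} \right)} d + 48 = \left(3 - 3\right) 13 + 48 = 0 \cdot 13 + 48 = 0 + 48 = 48$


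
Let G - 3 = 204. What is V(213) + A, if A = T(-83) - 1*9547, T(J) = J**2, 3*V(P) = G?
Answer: -2589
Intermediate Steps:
G = 207 (G = 3 + 204 = 207)
V(P) = 69 (V(P) = (1/3)*207 = 69)
A = -2658 (A = (-83)**2 - 1*9547 = 6889 - 9547 = -2658)
V(213) + A = 69 - 2658 = -2589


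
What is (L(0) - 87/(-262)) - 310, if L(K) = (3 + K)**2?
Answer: -78775/262 ≈ -300.67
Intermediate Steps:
(L(0) - 87/(-262)) - 310 = ((3 + 0)**2 - 87/(-262)) - 310 = (3**2 - 87*(-1/262)) - 310 = (9 + 87/262) - 310 = 2445/262 - 310 = -78775/262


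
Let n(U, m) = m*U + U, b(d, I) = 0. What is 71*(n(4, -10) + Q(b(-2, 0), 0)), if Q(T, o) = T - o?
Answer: -2556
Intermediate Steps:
n(U, m) = U + U*m (n(U, m) = U*m + U = U + U*m)
71*(n(4, -10) + Q(b(-2, 0), 0)) = 71*(4*(1 - 10) + (0 - 1*0)) = 71*(4*(-9) + (0 + 0)) = 71*(-36 + 0) = 71*(-36) = -2556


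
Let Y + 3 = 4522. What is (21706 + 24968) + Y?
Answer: 51193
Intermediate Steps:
Y = 4519 (Y = -3 + 4522 = 4519)
(21706 + 24968) + Y = (21706 + 24968) + 4519 = 46674 + 4519 = 51193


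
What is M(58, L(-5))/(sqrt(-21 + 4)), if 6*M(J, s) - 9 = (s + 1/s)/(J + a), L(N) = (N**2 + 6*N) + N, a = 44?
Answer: -9079*I*sqrt(17)/104040 ≈ -0.3598*I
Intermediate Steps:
L(N) = N**2 + 7*N
M(J, s) = 3/2 + (s + 1/s)/(6*(44 + J)) (M(J, s) = 3/2 + ((s + 1/s)/(J + 44))/6 = 3/2 + ((s + 1/s)/(44 + J))/6 = 3/2 + (s + 1/s)/(6*(44 + J)))
M(58, L(-5))/(sqrt(-21 + 4)) = ((1 + (-5*(7 - 5))**2 + 396*(-5*(7 - 5)) + 9*58*(-5*(7 - 5)))/(6*((-5*(7 - 5)))*(44 + 58)))/(sqrt(-21 + 4)) = ((1/6)*(1 + (-5*2)**2 + 396*(-5*2) + 9*58*(-5*2))/(-5*2*102))/(sqrt(-17)) = ((1/6)*(1/102)*(1 + (-10)**2 + 396*(-10) + 9*58*(-10))/(-10))/((I*sqrt(17))) = ((1/6)*(-1/10)*(1/102)*(1 + 100 - 3960 - 5220))*(-I*sqrt(17)/17) = ((1/6)*(-1/10)*(1/102)*(-9079))*(-I*sqrt(17)/17) = 9079*(-I*sqrt(17)/17)/6120 = -9079*I*sqrt(17)/104040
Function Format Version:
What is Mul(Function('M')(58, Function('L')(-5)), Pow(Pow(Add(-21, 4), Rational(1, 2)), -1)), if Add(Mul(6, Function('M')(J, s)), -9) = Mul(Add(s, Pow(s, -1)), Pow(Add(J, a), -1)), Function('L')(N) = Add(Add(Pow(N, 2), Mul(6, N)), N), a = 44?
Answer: Mul(Rational(-9079, 104040), I, Pow(17, Rational(1, 2))) ≈ Mul(-0.35980, I)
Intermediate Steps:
Function('L')(N) = Add(Pow(N, 2), Mul(7, N))
Function('M')(J, s) = Add(Rational(3, 2), Mul(Rational(1, 6), Pow(Add(44, J), -1), Add(s, Pow(s, -1)))) (Function('M')(J, s) = Add(Rational(3, 2), Mul(Rational(1, 6), Mul(Add(s, Pow(s, -1)), Pow(Add(J, 44), -1)))) = Add(Rational(3, 2), Mul(Rational(1, 6), Mul(Add(s, Pow(s, -1)), Pow(Add(44, J), -1)))) = Add(Rational(3, 2), Mul(Rational(1, 6), Mul(Pow(Add(44, J), -1), Add(s, Pow(s, -1))))) = Add(Rational(3, 2), Mul(Rational(1, 6), Pow(Add(44, J), -1), Add(s, Pow(s, -1)))))
Mul(Function('M')(58, Function('L')(-5)), Pow(Pow(Add(-21, 4), Rational(1, 2)), -1)) = Mul(Mul(Rational(1, 6), Pow(Mul(-5, Add(7, -5)), -1), Pow(Add(44, 58), -1), Add(1, Pow(Mul(-5, Add(7, -5)), 2), Mul(396, Mul(-5, Add(7, -5))), Mul(9, 58, Mul(-5, Add(7, -5))))), Pow(Pow(Add(-21, 4), Rational(1, 2)), -1)) = Mul(Mul(Rational(1, 6), Pow(Mul(-5, 2), -1), Pow(102, -1), Add(1, Pow(Mul(-5, 2), 2), Mul(396, Mul(-5, 2)), Mul(9, 58, Mul(-5, 2)))), Pow(Pow(-17, Rational(1, 2)), -1)) = Mul(Mul(Rational(1, 6), Pow(-10, -1), Rational(1, 102), Add(1, Pow(-10, 2), Mul(396, -10), Mul(9, 58, -10))), Pow(Mul(I, Pow(17, Rational(1, 2))), -1)) = Mul(Mul(Rational(1, 6), Rational(-1, 10), Rational(1, 102), Add(1, 100, -3960, -5220)), Mul(Rational(-1, 17), I, Pow(17, Rational(1, 2)))) = Mul(Mul(Rational(1, 6), Rational(-1, 10), Rational(1, 102), -9079), Mul(Rational(-1, 17), I, Pow(17, Rational(1, 2)))) = Mul(Rational(9079, 6120), Mul(Rational(-1, 17), I, Pow(17, Rational(1, 2)))) = Mul(Rational(-9079, 104040), I, Pow(17, Rational(1, 2)))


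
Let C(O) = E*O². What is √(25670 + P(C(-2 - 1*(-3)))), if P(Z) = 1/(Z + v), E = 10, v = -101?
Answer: √212573179/91 ≈ 160.22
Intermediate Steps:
C(O) = 10*O²
P(Z) = 1/(-101 + Z) (P(Z) = 1/(Z - 101) = 1/(-101 + Z))
√(25670 + P(C(-2 - 1*(-3)))) = √(25670 + 1/(-101 + 10*(-2 - 1*(-3))²)) = √(25670 + 1/(-101 + 10*(-2 + 3)²)) = √(25670 + 1/(-101 + 10*1²)) = √(25670 + 1/(-101 + 10*1)) = √(25670 + 1/(-101 + 10)) = √(25670 + 1/(-91)) = √(25670 - 1/91) = √(2335969/91) = √212573179/91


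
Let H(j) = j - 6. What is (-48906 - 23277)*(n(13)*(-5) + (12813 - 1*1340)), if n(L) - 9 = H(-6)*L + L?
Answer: -876518169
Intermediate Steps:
H(j) = -6 + j
n(L) = 9 - 11*L (n(L) = 9 + ((-6 - 6)*L + L) = 9 + (-12*L + L) = 9 - 11*L)
(-48906 - 23277)*(n(13)*(-5) + (12813 - 1*1340)) = (-48906 - 23277)*((9 - 11*13)*(-5) + (12813 - 1*1340)) = -72183*((9 - 143)*(-5) + (12813 - 1340)) = -72183*(-134*(-5) + 11473) = -72183*(670 + 11473) = -72183*12143 = -876518169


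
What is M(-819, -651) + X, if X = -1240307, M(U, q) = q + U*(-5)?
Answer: -1236863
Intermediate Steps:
M(U, q) = q - 5*U
M(-819, -651) + X = (-651 - 5*(-819)) - 1240307 = (-651 + 4095) - 1240307 = 3444 - 1240307 = -1236863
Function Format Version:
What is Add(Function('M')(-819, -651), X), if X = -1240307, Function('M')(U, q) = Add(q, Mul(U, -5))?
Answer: -1236863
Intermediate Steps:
Function('M')(U, q) = Add(q, Mul(-5, U))
Add(Function('M')(-819, -651), X) = Add(Add(-651, Mul(-5, -819)), -1240307) = Add(Add(-651, 4095), -1240307) = Add(3444, -1240307) = -1236863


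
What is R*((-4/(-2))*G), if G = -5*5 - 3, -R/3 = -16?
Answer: -2688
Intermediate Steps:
R = 48 (R = -3*(-16) = 48)
G = -28 (G = -25 - 3 = -28)
R*((-4/(-2))*G) = 48*(-4/(-2)*(-28)) = 48*(-4*(-½)*(-28)) = 48*(2*(-28)) = 48*(-56) = -2688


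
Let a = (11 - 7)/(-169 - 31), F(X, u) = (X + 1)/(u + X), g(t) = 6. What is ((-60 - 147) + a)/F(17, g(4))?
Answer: -238073/900 ≈ -264.53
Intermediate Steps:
F(X, u) = (1 + X)/(X + u)
a = -1/50 (a = 4/(-200) = 4*(-1/200) = -1/50 ≈ -0.020000)
((-60 - 147) + a)/F(17, g(4)) = ((-60 - 147) - 1/50)/(((1 + 17)/(17 + 6))) = (-207 - 1/50)/((18/23)) = -10351/(50*((1/23)*18)) = -10351/(50*18/23) = -10351/50*23/18 = -238073/900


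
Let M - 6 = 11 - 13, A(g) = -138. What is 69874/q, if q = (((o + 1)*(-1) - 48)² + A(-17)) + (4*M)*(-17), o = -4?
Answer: 69874/1615 ≈ 43.266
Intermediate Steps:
M = 4 (M = 6 + (11 - 13) = 6 - 2 = 4)
q = 1615 (q = (((-4 + 1)*(-1) - 48)² - 138) + (4*4)*(-17) = ((-3*(-1) - 48)² - 138) + 16*(-17) = ((3 - 48)² - 138) - 272 = ((-45)² - 138) - 272 = (2025 - 138) - 272 = 1887 - 272 = 1615)
69874/q = 69874/1615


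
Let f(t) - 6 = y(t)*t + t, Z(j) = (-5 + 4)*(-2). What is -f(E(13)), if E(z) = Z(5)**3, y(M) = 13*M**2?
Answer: -6670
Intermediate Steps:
Z(j) = 2 (Z(j) = -1*(-2) = 2)
E(z) = 8 (E(z) = 2**3 = 8)
f(t) = 6 + t + 13*t**3 (f(t) = 6 + ((13*t**2)*t + t) = 6 + (13*t**3 + t) = 6 + (t + 13*t**3) = 6 + t + 13*t**3)
-f(E(13)) = -(6 + 8 + 13*8**3) = -(6 + 8 + 13*512) = -(6 + 8 + 6656) = -1*6670 = -6670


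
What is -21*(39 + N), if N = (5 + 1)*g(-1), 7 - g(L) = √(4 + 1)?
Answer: -1701 + 126*√5 ≈ -1419.3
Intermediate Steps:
g(L) = 7 - √5 (g(L) = 7 - √(4 + 1) = 7 - √5)
N = 42 - 6*√5 (N = (5 + 1)*(7 - √5) = 6*(7 - √5) = 42 - 6*√5 ≈ 28.584)
-21*(39 + N) = -21*(39 + (42 - 6*√5)) = -21*(81 - 6*√5) = -1701 + 126*√5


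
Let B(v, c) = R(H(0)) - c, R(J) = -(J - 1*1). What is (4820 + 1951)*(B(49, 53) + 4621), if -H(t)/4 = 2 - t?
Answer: 30990867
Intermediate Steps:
H(t) = -8 + 4*t (H(t) = -4*(2 - t) = -8 + 4*t)
R(J) = 1 - J (R(J) = -(J - 1) = -(-1 + J) = 1 - J)
B(v, c) = 9 - c (B(v, c) = (1 - (-8 + 4*0)) - c = (1 - (-8 + 0)) - c = (1 - 1*(-8)) - c = (1 + 8) - c = 9 - c)
(4820 + 1951)*(B(49, 53) + 4621) = (4820 + 1951)*((9 - 1*53) + 4621) = 6771*((9 - 53) + 4621) = 6771*(-44 + 4621) = 6771*4577 = 30990867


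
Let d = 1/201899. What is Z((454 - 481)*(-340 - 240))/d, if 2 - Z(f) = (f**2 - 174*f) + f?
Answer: -48965841267782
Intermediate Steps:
d = 1/201899 ≈ 4.9530e-6
Z(f) = 2 - f**2 + 173*f (Z(f) = 2 - ((f**2 - 174*f) + f) = 2 - (f**2 - 173*f) = 2 + (-f**2 + 173*f) = 2 - f**2 + 173*f)
Z((454 - 481)*(-340 - 240))/d = (2 - ((454 - 481)*(-340 - 240))**2 + 173*((454 - 481)*(-340 - 240)))/(1/201899) = (2 - (-27*(-580))**2 + 173*(-27*(-580)))*201899 = (2 - 1*15660**2 + 173*15660)*201899 = (2 - 1*245235600 + 2709180)*201899 = (2 - 245235600 + 2709180)*201899 = -242526418*201899 = -48965841267782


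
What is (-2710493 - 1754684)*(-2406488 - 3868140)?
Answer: 28017324629156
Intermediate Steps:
(-2710493 - 1754684)*(-2406488 - 3868140) = -4465177*(-6274628) = 28017324629156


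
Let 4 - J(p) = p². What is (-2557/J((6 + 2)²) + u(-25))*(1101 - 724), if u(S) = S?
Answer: -37603111/4092 ≈ -9189.4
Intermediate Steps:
J(p) = 4 - p²
(-2557/J((6 + 2)²) + u(-25))*(1101 - 724) = (-2557/(4 - ((6 + 2)²)²) - 25)*(1101 - 724) = (-2557/(4 - (8²)²) - 25)*377 = (-2557/(4 - 1*64²) - 25)*377 = (-2557/(4 - 1*4096) - 25)*377 = (-2557/(4 - 4096) - 25)*377 = (-2557/(-4092) - 25)*377 = (-2557*(-1/4092) - 25)*377 = (2557/4092 - 25)*377 = -99743/4092*377 = -37603111/4092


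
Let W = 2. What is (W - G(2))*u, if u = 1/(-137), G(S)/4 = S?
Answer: 6/137 ≈ 0.043796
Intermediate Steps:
G(S) = 4*S
u = -1/137 ≈ -0.0072993
(W - G(2))*u = (2 - 4*2)*(-1/137) = (2 - 1*8)*(-1/137) = (2 - 8)*(-1/137) = -6*(-1/137) = 6/137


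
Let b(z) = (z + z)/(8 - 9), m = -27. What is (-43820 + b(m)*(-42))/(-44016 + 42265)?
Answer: 46088/1751 ≈ 26.321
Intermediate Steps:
b(z) = -2*z (b(z) = (2*z)/(-1) = (2*z)*(-1) = -2*z)
(-43820 + b(m)*(-42))/(-44016 + 42265) = (-43820 - 2*(-27)*(-42))/(-44016 + 42265) = (-43820 + 54*(-42))/(-1751) = (-43820 - 2268)*(-1/1751) = -46088*(-1/1751) = 46088/1751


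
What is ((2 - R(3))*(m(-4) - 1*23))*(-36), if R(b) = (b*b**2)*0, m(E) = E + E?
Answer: 2232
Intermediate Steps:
m(E) = 2*E
R(b) = 0 (R(b) = b**3*0 = 0)
((2 - R(3))*(m(-4) - 1*23))*(-36) = ((2 - 1*0)*(2*(-4) - 1*23))*(-36) = ((2 + 0)*(-8 - 23))*(-36) = (2*(-31))*(-36) = -62*(-36) = 2232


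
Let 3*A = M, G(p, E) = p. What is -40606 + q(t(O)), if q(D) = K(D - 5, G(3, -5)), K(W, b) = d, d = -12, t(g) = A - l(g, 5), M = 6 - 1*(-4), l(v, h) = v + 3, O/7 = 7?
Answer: -40618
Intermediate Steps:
O = 49 (O = 7*7 = 49)
l(v, h) = 3 + v
M = 10 (M = 6 + 4 = 10)
A = 10/3 (A = (⅓)*10 = 10/3 ≈ 3.3333)
t(g) = ⅓ - g (t(g) = 10/3 - (3 + g) = 10/3 + (-3 - g) = ⅓ - g)
K(W, b) = -12
q(D) = -12
-40606 + q(t(O)) = -40606 - 12 = -40618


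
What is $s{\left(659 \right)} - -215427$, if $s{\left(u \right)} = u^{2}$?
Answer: $649708$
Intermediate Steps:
$s{\left(659 \right)} - -215427 = 659^{2} - -215427 = 434281 + 215427 = 649708$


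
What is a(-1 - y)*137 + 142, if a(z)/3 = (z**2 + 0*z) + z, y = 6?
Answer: 17404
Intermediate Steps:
a(z) = 3*z + 3*z**2 (a(z) = 3*((z**2 + 0*z) + z) = 3*((z**2 + 0) + z) = 3*(z**2 + z) = 3*(z + z**2) = 3*z + 3*z**2)
a(-1 - y)*137 + 142 = (3*(-1 - 1*6)*(1 + (-1 - 1*6)))*137 + 142 = (3*(-1 - 6)*(1 + (-1 - 6)))*137 + 142 = (3*(-7)*(1 - 7))*137 + 142 = (3*(-7)*(-6))*137 + 142 = 126*137 + 142 = 17262 + 142 = 17404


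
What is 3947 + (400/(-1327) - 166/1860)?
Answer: 4870550029/1234110 ≈ 3946.6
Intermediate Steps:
3947 + (400/(-1327) - 166/1860) = 3947 + (400*(-1/1327) - 166*1/1860) = 3947 + (-400/1327 - 83/930) = 3947 - 482141/1234110 = 4870550029/1234110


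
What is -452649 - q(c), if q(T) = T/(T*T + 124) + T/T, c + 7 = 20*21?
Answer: -77264186863/170693 ≈ -4.5265e+5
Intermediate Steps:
c = 413 (c = -7 + 20*21 = -7 + 420 = 413)
q(T) = 1 + T/(124 + T**2) (q(T) = T/(T**2 + 124) + 1 = T/(124 + T**2) + 1 = 1 + T/(124 + T**2))
-452649 - q(c) = -452649 - (124 + 413 + 413**2)/(124 + 413**2) = -452649 - (124 + 413 + 170569)/(124 + 170569) = -452649 - 171106/170693 = -77264186863/170693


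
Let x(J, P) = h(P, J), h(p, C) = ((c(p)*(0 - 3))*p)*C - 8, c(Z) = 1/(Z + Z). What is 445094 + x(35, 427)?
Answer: 890067/2 ≈ 4.4503e+5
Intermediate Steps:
c(Z) = 1/(2*Z)
h(p, C) = -8 - 3*C/2 (h(p, C) = (((1/(2*p))*(0 - 3))*p)*C - 8 = (((1/(2*p))*(-3))*p)*C - 8 = ((-3/(2*p))*p)*C - 8 = -3*C/2 - 8 = -8 - 3*C/2)
x(J, P) = -8 - 3*J/2
445094 + x(35, 427) = 445094 + (-8 - 3/2*35) = 445094 + (-8 - 105/2) = 445094 - 121/2 = 890067/2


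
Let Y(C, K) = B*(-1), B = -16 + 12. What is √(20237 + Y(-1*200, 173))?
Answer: 3*√2249 ≈ 142.27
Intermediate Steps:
B = -4
Y(C, K) = 4 (Y(C, K) = -4*(-1) = 4)
√(20237 + Y(-1*200, 173)) = √(20237 + 4) = √20241 = 3*√2249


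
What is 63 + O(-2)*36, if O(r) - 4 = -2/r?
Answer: 243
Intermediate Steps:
O(r) = 4 - 2/r
63 + O(-2)*36 = 63 + (4 - 2/(-2))*36 = 63 + (4 - 2*(-1/2))*36 = 63 + (4 + 1)*36 = 63 + 5*36 = 63 + 180 = 243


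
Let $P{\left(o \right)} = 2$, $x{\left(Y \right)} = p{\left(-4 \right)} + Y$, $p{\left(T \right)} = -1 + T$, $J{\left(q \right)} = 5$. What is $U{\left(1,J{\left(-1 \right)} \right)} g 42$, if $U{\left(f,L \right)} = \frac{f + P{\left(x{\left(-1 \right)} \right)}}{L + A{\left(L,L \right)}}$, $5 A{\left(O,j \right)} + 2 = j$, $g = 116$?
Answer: $2610$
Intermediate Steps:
$A{\left(O,j \right)} = - \frac{2}{5} + \frac{j}{5}$
$x{\left(Y \right)} = -5 + Y$ ($x{\left(Y \right)} = \left(-1 - 4\right) + Y = -5 + Y$)
$U{\left(f,L \right)} = \frac{2 + f}{- \frac{2}{5} + \frac{6 L}{5}}$ ($U{\left(f,L \right)} = \frac{f + 2}{L + \left(- \frac{2}{5} + \frac{L}{5}\right)} = \frac{2 + f}{- \frac{2}{5} + \frac{6 L}{5}}$)
$U{\left(1,J{\left(-1 \right)} \right)} g 42 = \frac{5 \left(2 + 1\right)}{2 \left(-1 + 3 \cdot 5\right)} 116 \cdot 42 = \frac{5}{2} \frac{1}{-1 + 15} \cdot 3 \cdot 116 \cdot 42 = \frac{5}{2} \cdot \frac{1}{14} \cdot 3 \cdot 116 \cdot 42 = \frac{15}{28} \cdot 116 \cdot 42 = \frac{435}{7} \cdot 42 = 2610$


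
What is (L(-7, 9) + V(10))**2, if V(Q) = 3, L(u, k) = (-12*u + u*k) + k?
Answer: 1089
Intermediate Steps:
L(u, k) = k - 12*u + k*u (L(u, k) = (-12*u + k*u) + k = k - 12*u + k*u)
(L(-7, 9) + V(10))**2 = ((9 - 12*(-7) + 9*(-7)) + 3)**2 = ((9 + 84 - 63) + 3)**2 = (30 + 3)**2 = 33**2 = 1089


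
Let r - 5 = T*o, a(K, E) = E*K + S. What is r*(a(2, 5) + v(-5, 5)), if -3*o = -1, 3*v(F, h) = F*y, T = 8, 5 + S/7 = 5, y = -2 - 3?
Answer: 1265/9 ≈ 140.56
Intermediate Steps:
y = -5
S = 0 (S = -35 + 7*5 = -35 + 35 = 0)
a(K, E) = E*K (a(K, E) = E*K + 0 = E*K)
v(F, h) = -5*F/3 (v(F, h) = (F*(-5))/3 = (-5*F)/3 = -5*F/3)
o = ⅓ (o = -⅓*(-1) = ⅓ ≈ 0.33333)
r = 23/3 (r = 5 + 8*(⅓) = 5 + 8/3 = 23/3 ≈ 7.6667)
r*(a(2, 5) + v(-5, 5)) = 23*(5*2 - 5/3*(-5))/3 = 23*(10 + 25/3)/3 = (23/3)*(55/3) = 1265/9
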